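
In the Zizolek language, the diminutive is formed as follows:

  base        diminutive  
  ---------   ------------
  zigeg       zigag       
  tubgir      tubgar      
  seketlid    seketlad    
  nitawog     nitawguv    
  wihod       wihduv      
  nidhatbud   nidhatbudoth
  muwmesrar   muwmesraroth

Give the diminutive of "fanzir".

fanzar

zigeg and nitawog both end in -g yet inflect differently (zigag, nitawguv), so the final letter is not what conditions the rule; the last vowel is.
"fanzir" has last vowel 'i'. The stems whose last vowel is 'i' (tubgir → tubgar, seketlid → seketlad) change the last vowel to 'a'.
The other patterns: stems whose last vowel is 'o' delete the last vowel and add -uv; stems whose last vowel is 'a' or 'u' add -oth.
So fanzir → fanzar.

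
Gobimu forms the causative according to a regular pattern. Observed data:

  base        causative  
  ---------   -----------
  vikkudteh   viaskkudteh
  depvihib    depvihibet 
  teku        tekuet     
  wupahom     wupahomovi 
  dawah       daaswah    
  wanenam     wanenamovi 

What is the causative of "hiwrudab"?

hiwrudabet

dawah and wanenam both have last vowel 'a' yet inflect differently (daaswah, wanenamovi), so the last vowel is not what conditions the rule; the final letter is.
"hiwrudab" ends in -b. The one such stem in the data (depvihib → depvihibet) adds -et, so the same rule applies.
The other patterns: stems ending in -h insert -as- after the first vowel; stems ending in -m add -ovi.
So hiwrudab → hiwrudabet.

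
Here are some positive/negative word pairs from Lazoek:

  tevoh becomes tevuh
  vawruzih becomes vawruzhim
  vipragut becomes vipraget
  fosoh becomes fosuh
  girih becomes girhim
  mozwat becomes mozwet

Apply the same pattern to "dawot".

dawut

"dawot" has last vowel 'o'. The stems whose last vowel is 'o' (tevoh → tevuh, fosoh → fosuh) change the last vowel to 'u'.
So dawot → dawut.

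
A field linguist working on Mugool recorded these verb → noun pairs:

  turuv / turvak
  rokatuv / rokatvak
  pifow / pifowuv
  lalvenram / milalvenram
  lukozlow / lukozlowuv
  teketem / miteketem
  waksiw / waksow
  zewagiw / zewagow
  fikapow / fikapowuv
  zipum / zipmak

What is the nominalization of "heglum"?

waksiw and fikapow both end in -w yet inflect differently (waksow, fikapowuv), so the final letter is not what conditions the rule; the last vowel is.
"heglum" has last vowel 'u'. The stems whose last vowel is 'u' (turuv → turvak, rokatuv → rokatvak, zipum → zipmak) delete the last vowel and add -ak.
The other patterns: stems whose last vowel is 'i' change the last vowel to 'o'; stems whose last vowel is 'o' add -uv; stems whose last vowel is 'a' or 'e' add the prefix mi-.
So heglum → heglmak.

heglmak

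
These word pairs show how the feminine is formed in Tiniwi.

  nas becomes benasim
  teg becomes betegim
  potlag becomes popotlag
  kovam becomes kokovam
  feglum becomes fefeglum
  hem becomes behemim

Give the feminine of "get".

hem and feglum both end in -m yet inflect differently (behemim, fefeglum), so the final letter is not what conditions the rule; the number of vowels is.
"get" has 1 vowel. The stems with 1 vowel (teg → betegim, nas → benasim, hem → behemim) add be- … -im around the stem.
So get → begetim.

begetim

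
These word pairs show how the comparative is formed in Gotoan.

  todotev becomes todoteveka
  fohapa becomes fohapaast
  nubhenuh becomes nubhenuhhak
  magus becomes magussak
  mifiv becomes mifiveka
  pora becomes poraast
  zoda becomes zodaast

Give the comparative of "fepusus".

fepusussak

mifiv and magus both begin with m- yet inflect differently (mifiveka, magussak), so the first letter is not what conditions the rule; the final letter is.
"fepusus" ends in -s. The one such stem in the data (magus → magussak) doubles the final consonant and adds -ak (as does nubhenuh), so the same rule applies.
The other patterns: stems ending in -v add -eka; stems ending in -a add -ast.
So fepusus → fepusussak.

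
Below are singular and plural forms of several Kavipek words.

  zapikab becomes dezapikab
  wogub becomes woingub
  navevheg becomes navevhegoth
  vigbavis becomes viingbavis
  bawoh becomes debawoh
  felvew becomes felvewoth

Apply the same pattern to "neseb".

zapikab and wogub both end in -b yet inflect differently (dezapikab, woingub), so the final letter is not what conditions the rule; the last vowel is.
"neseb" has last vowel 'e'. The stems whose last vowel is 'e' (felvew → felvewoth, navevheg → navevhegoth) add -oth.
The other patterns: stems whose last vowel is 'a' or 'o' add the prefix de-; stems whose last vowel is 'i' or 'u' insert -in- after the first vowel.
So neseb → neseboth.

neseboth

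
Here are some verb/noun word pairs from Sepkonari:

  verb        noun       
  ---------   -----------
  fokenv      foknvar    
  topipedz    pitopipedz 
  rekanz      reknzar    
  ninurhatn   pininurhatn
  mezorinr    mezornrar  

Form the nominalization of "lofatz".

pilofatz

rekanz and topipedz both end in -z yet inflect differently (reknzar, pitopipedz), so the final letter is not what conditions the rule; the second-to-last letter is.
"lofatz" has second-to-last letter 't'. The one such stem in the data (ninurhatn → pininurhatn) adds the prefix pi-, so the same rule applies.
So lofatz → pilofatz.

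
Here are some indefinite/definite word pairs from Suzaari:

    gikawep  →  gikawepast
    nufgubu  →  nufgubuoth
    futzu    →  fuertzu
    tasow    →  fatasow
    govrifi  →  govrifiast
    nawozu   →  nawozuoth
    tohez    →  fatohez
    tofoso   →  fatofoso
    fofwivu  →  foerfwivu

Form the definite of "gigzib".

gigzibast

nufgubu and fofwivu both end in -u yet inflect differently (nufgubuoth, foerfwivu), so the final letter is not what conditions the rule; the first letter is.
"gigzib" begins with g-. The stems beginning with g- (govrifi → govrifiast, gikawep → gikawepast) add -ast.
The other patterns: stems beginning with n- add -oth; stems beginning with f- insert -er- after the first vowel; stems beginning with t- add the prefix fa-.
So gigzib → gigzibast.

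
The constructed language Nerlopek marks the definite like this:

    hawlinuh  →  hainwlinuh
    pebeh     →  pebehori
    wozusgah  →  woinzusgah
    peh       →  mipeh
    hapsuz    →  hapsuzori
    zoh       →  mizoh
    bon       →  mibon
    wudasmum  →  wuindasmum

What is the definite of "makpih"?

makpihori

zoh and pebeh both end in -h yet inflect differently (mizoh, pebehori), so the final letter is not what conditions the rule; the number of vowels is.
"makpih" has 2 vowels. The stems with 2 vowels (pebeh → pebehori, hapsuz → hapsuzori) add -ori.
So makpih → makpihori.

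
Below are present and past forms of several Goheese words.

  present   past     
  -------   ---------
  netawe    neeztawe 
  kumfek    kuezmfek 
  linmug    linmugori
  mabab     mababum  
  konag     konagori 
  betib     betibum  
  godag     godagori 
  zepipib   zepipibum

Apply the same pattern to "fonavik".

foeznavik

konag and mabab both have last vowel 'a' yet inflect differently (konagori, mababum), so the last vowel is not what conditions the rule; the final letter is.
"fonavik" ends in -k. The one such stem in the data (kumfek → kuezmfek) inserts -ez- after the first vowel (as does netawe), so the same rule applies.
So fonavik → foeznavik.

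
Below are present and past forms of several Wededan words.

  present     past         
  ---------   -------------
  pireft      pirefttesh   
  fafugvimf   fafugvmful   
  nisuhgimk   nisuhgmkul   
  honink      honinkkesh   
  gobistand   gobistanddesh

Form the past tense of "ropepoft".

ropepofttesh

nisuhgimk and honink both end in -k yet inflect differently (nisuhgmkul, honinkkesh), so the final letter is not what conditions the rule; the second-to-last letter is.
"ropepoft" has second-to-last letter 'f'. The one such stem in the data (pireft → pirefttesh) doubles the final consonant and adds -esh (as do honink, gobistand), so the same rule applies.
So ropepoft → ropepofttesh.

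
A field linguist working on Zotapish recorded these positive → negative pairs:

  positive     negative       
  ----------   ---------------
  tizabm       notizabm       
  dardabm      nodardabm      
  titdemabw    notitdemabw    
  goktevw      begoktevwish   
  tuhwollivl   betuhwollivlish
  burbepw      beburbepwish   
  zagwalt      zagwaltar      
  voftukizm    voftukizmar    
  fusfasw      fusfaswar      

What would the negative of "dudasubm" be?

nodudasubm

titdemabw and goktevw both end in -w yet inflect differently (notitdemabw, begoktevwish), so the final letter is not what conditions the rule; the second-to-last letter is.
"dudasubm" has second-to-last letter 'b'. The stems whose second-to-last letter is 'b' (tizabm → notizabm, dardabm → nodardabm, titdemabw → notitdemabw) add the prefix no-.
So dudasubm → nodudasubm.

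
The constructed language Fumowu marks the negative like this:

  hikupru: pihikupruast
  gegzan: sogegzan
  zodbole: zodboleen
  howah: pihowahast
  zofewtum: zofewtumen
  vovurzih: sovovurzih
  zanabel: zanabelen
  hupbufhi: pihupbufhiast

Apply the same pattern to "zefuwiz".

zefuwizen

howah and vovurzih both end in -h yet inflect differently (pihowahast, sovovurzih), so the final letter is not what conditions the rule; the first letter is.
"zefuwiz" begins with z-. The stems beginning with z- (zofewtum → zofewtumen, zodbole → zodboleen, zanabel → zanabelen) add -en.
The other patterns: stems beginning with h- add pi- … -ast around the stem; stems beginning with g- or v- add the prefix so-.
So zefuwiz → zefuwizen.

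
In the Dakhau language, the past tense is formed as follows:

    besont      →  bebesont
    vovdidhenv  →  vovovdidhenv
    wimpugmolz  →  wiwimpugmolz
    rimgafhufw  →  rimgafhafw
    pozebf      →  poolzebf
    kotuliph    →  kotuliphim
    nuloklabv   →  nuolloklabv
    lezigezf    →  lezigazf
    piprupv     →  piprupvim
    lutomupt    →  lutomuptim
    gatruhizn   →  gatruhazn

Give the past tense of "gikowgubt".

lezigezf and pozebf both end in -f yet inflect differently (lezigazf, poolzebf), so the final letter is not what conditions the rule; the second-to-last letter is.
"gikowgubt" has second-to-last letter 'b'. The stems whose second-to-last letter is 'b' (pozebf → poolzebf, nuloklabv → nuolloklabv) insert -ol- after the first vowel.
So gikowgubt → giolkowgubt.

giolkowgubt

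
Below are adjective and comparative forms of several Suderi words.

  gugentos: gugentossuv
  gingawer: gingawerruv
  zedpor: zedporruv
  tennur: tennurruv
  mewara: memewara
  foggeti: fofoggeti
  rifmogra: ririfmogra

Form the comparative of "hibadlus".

hibadlussuv

"hibadlus" ends in a consonant. The stems ending in a consonant (gugentos → gugentossuv, gingawer → gingawerruv, zedpor → zedporruv) double the final consonant and add -uv.
So hibadlus → hibadlussuv.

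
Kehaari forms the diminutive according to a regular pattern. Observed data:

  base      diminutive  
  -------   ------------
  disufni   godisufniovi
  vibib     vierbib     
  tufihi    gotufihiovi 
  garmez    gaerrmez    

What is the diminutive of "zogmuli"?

vibib and tufihi both have last vowel 'i' yet inflect differently (vierbib, gotufihiovi), so the last vowel is not what conditions the rule; whether the stem ends in a vowel or a consonant is.
"zogmuli" ends in a vowel. The stems ending in a vowel (tufihi → gotufihiovi, disufni → godisufniovi) add go- … -ovi around the stem.
The other pattern: stems ending in a consonant insert -er- after the first vowel.
So zogmuli → gozogmuliovi.

gozogmuliovi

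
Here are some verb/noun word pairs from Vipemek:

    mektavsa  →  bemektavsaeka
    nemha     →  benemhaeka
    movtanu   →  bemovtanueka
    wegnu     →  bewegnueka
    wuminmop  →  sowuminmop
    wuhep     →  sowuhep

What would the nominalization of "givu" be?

begivueka

wuminmop and wegnu both begin with w- yet inflect differently (sowuminmop, bewegnueka), so the first letter is not what conditions the rule; the final letter is.
"givu" ends in -u. The stems ending in -u (movtanu → bemovtanueka, wegnu → bewegnueka) add be- … -eka around the stem.
So givu → begivueka.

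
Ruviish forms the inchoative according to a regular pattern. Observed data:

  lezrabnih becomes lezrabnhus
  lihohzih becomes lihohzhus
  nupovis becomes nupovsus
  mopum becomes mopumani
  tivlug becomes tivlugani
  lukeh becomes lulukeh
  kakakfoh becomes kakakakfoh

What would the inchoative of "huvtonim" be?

"huvtonim" has last vowel 'i'. The stems whose last vowel is 'i' (lezrabnih → lezrabnhus, lihohzih → lihohzhus, nupovis → nupovsus) delete the last vowel and add -us.
The other patterns: stems whose last vowel is 'u' add -ani; stems whose last vowel is 'e' or 'o' repeat the first consonant+vowel as a prefix.
So huvtonim → huvtonmus.

huvtonmus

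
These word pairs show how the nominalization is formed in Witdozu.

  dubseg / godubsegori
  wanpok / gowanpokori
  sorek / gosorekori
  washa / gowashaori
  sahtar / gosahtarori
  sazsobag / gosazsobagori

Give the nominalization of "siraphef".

Every pair shown (dubseg → godubsegori, wanpok → gowanpokori, sorek → gosorekori, …) follows the same rule: add go- … -ori around the stem.
So siraphef → gosiraphefori.

gosiraphefori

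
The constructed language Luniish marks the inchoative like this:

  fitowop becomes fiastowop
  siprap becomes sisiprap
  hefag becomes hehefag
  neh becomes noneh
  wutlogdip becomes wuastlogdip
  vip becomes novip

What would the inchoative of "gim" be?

nogim

vip and siprap both end in -p yet inflect differently (novip, sisiprap), so the final letter is not what conditions the rule; the number of vowels is.
"gim" has 1 vowel. The stems with 1 vowel (neh → noneh, vip → novip) add the prefix no-.
The other patterns: stems with 2 vowels repeat the first consonant+vowel as a prefix; stems with 3 vowels insert -as- after the first vowel.
So gim → nogim.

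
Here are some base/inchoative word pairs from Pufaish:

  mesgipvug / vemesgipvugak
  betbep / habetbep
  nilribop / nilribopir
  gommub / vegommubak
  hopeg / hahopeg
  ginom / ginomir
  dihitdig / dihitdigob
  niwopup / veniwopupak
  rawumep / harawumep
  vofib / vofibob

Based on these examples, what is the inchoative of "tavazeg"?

gommub and vofib both end in -b yet inflect differently (vegommubak, vofibob), so the final letter is not what conditions the rule; the last vowel is.
"tavazeg" has last vowel 'e'. The stems whose last vowel is 'e' (rawumep → harawumep, betbep → habetbep, hopeg → hahopeg) add the prefix ha-.
The other patterns: stems whose last vowel is 'u' add ve- … -ak around the stem; stems whose last vowel is 'i' add -ob; stems whose last vowel is 'o' add -ir.
So tavazeg → hatavazeg.

hatavazeg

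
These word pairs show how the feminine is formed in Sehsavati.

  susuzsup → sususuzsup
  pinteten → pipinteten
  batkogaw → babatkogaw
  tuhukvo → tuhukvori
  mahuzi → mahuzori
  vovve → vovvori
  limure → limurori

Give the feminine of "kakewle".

kakewlori

pinteten and vovve both have last vowel 'e' yet inflect differently (pipinteten, vovvori), so the last vowel is not what conditions the rule; whether the stem ends in a vowel or a consonant is.
"kakewle" ends in a vowel. The stems ending in a vowel (tuhukvo → tuhukvori, mahuzi → mahuzori, vovve → vovvori) drop the final letter and add -ori.
So kakewle → kakewlori.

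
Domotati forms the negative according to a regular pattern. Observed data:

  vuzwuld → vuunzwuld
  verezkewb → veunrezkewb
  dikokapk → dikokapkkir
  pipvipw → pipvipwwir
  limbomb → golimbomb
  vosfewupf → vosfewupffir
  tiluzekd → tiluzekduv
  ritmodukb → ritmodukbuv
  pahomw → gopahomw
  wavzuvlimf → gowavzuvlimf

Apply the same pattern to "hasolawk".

haunsolawk

vosfewupf and wavzuvlimf both end in -f yet inflect differently (vosfewupffir, gowavzuvlimf), so the final letter is not what conditions the rule; the second-to-last letter is.
"hasolawk" has second-to-last letter 'w'. The one such stem in the data (verezkewb → veunrezkewb) inserts -un- after the first vowel (as does vuzwuld), so the same rule applies.
The other patterns: stems whose second-to-last letter is 'p' double the final consonant and add -ir; stems whose second-to-last letter is 'm' add the prefix go-; stems whose second-to-last letter is 'k' add -uv.
So hasolawk → haunsolawk.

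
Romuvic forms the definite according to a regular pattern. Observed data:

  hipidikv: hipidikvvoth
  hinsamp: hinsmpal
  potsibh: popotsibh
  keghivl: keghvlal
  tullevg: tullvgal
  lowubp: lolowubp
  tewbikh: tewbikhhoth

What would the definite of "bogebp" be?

bobogebp

"bogebp" has second-to-last letter 'b'. The stems whose second-to-last letter is 'b' (lowubp → lolowubp, potsibh → popotsibh) repeat the first consonant+vowel as a prefix.
The other patterns: stems whose second-to-last letter is 'k' double the final consonant and add -oth; stems whose second-to-last letter is 'm' or 'v' delete the last vowel and add -al.
So bogebp → bobogebp.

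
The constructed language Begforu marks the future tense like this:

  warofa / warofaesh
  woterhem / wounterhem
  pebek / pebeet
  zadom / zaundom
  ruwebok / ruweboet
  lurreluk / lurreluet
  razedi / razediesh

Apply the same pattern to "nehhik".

ruwebok and zadom both have last vowel 'o' yet inflect differently (ruweboet, zaundom), so the last vowel is not what conditions the rule; the final letter is.
"nehhik" ends in -k. The stems ending in -k (pebek → pebeet, lurreluk → lurreluet, ruwebok → ruweboet) drop the final letter and add -et.
The other patterns: stems ending in -m insert -un- after the first vowel; stems ending in -a or -i add -esh.
So nehhik → nehhiet.

nehhiet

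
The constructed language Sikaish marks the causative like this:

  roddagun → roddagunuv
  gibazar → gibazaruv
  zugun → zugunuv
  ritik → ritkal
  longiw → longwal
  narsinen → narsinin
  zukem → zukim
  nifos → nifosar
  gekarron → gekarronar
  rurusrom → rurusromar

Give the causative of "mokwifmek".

mokwifmik

roddagun and narsinen both end in -n yet inflect differently (roddagunuv, narsinin), so the final letter is not what conditions the rule; the last vowel is.
"mokwifmek" has last vowel 'e'. The stems whose last vowel is 'e' (narsinen → narsinin, zukem → zukim) change the last vowel to 'i'.
The other patterns: stems whose last vowel is 'a' or 'u' add -uv; stems whose last vowel is 'i' delete the last vowel and add -al; stems whose last vowel is 'o' add -ar.
So mokwifmek → mokwifmik.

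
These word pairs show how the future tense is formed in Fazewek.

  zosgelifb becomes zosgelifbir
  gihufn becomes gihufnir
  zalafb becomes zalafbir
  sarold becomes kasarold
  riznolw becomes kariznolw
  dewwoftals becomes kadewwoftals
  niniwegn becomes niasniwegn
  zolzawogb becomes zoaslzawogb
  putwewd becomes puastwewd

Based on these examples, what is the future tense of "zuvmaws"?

"zuvmaws" has second-to-last letter 'w'. The one such stem in the data (putwewd → puastwewd) inserts -as- after the first vowel (as do niniwegn, zolzawogb), so the same rule applies.
So zuvmaws → zuasvmaws.

zuasvmaws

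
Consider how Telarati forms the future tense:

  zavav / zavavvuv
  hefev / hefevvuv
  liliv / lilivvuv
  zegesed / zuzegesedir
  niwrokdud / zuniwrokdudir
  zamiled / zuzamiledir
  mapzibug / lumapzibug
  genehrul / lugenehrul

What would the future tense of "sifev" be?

sifevvuv

hefev and zegesed both have last vowel 'e' yet inflect differently (hefevvuv, zuzegesedir), so the last vowel is not what conditions the rule; the final letter is.
"sifev" ends in -v. The stems ending in -v (zavav → zavavvuv, hefev → hefevvuv, liliv → lilivvuv) double the final consonant and add -uv.
The other patterns: stems ending in -d add zu- … -ir around the stem; stems ending in -g or -l add the prefix lu-.
So sifev → sifevvuv.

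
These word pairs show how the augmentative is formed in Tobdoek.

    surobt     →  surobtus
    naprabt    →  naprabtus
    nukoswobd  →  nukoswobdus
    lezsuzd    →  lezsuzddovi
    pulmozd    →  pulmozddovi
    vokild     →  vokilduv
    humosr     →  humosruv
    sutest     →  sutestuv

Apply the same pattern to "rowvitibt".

rowvitibtus

nukoswobd and lezsuzd both end in -d yet inflect differently (nukoswobdus, lezsuzddovi), so the final letter is not what conditions the rule; the second-to-last letter is.
"rowvitibt" has second-to-last letter 'b'. The stems whose second-to-last letter is 'b' (surobt → surobtus, naprabt → naprabtus, nukoswobd → nukoswobdus) add -us.
So rowvitibt → rowvitibtus.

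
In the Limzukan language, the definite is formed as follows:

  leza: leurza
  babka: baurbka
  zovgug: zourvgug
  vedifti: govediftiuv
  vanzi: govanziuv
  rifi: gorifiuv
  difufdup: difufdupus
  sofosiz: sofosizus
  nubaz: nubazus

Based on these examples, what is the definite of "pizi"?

zovgug and difufdup both have last vowel 'u' yet inflect differently (zourvgug, difufdupus), so the last vowel is not what conditions the rule; the final letter is.
"pizi" ends in -i. The stems ending in -i (vedifti → govediftiuv, vanzi → govanziuv, rifi → gorifiuv) add go- … -uv around the stem.
So pizi → gopiziuv.

gopiziuv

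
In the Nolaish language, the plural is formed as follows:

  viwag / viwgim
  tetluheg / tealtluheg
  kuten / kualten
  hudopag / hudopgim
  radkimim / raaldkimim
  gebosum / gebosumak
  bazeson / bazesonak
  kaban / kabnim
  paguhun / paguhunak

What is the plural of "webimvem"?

hudopag and tetluheg both end in -g yet inflect differently (hudopgim, tealtluheg), so the final letter is not what conditions the rule; the last vowel is.
"webimvem" has last vowel 'e'. The stems whose last vowel is 'e' (tetluheg → tealtluheg, kuten → kualten) insert -al- after the first vowel.
The other patterns: stems whose last vowel is 'a' delete the last vowel and add -im; stems whose last vowel is 'o' or 'u' add -ak.
So webimvem → wealbimvem.

wealbimvem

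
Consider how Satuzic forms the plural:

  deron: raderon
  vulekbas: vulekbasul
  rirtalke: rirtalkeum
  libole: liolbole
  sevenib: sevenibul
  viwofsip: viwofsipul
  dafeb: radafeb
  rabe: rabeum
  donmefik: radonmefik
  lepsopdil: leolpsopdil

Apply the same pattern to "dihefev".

rabe and libole both end in -e yet inflect differently (rabeum, liolbole), so the final letter is not what conditions the rule; the first letter is.
"dihefev" begins with d-. The stems beginning with d- (deron → raderon, dafeb → radafeb, donmefik → radonmefik) add the prefix ra-.
The other patterns: stems beginning with r- add -um; stems beginning with l- insert -ol- after the first vowel; stems beginning with s- or v- add -ul.
So dihefev → radihefev.

radihefev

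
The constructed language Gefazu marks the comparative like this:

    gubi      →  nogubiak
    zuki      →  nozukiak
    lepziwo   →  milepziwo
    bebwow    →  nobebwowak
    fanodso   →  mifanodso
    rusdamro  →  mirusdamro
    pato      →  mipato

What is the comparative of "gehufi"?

nogehufiak

rusdamro and bebwow both have last vowel 'o' yet inflect differently (mirusdamro, nobebwowak), so the last vowel is not what conditions the rule; the final letter is.
"gehufi" ends in -i. The stems ending in -i (gubi → nogubiak, zuki → nozukiak) add no- … -ak around the stem.
The other pattern: stems ending in -o add the prefix mi-.
So gehufi → nogehufiak.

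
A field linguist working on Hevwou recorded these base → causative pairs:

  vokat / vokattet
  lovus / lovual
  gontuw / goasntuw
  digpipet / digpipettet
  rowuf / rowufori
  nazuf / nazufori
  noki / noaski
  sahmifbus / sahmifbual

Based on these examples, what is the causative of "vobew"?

voasbew

sahmifbus and rowuf both have last vowel 'u' yet inflect differently (sahmifbual, rowufori), so the last vowel is not what conditions the rule; the final letter is.
"vobew" ends in -w. The one such stem in the data (gontuw → goasntuw) inserts -as- after the first vowel (as does noki), so the same rule applies.
The other patterns: stems ending in -s drop the final letter and add -al; stems ending in -t double the final consonant and add -et; stems ending in -f add -ori.
So vobew → voasbew.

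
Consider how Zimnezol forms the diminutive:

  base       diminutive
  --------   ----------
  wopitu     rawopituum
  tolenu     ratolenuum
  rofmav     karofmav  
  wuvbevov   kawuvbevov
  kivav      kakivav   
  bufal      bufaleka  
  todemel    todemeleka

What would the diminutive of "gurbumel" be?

gurbumeleka

rofmav and bufal both have last vowel 'a' yet inflect differently (karofmav, bufaleka), so the last vowel is not what conditions the rule; the final letter is.
"gurbumel" ends in -l. The stems ending in -l (bufal → bufaleka, todemel → todemeleka) add -eka.
So gurbumel → gurbumeleka.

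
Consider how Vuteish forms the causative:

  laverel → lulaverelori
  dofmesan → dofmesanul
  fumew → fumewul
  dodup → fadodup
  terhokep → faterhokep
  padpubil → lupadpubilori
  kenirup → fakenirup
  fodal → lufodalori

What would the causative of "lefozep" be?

laverel and terhokep both have last vowel 'e' yet inflect differently (lulaverelori, faterhokep), so the last vowel is not what conditions the rule; the final letter is.
"lefozep" ends in -p. The stems ending in -p (kenirup → fakenirup, terhokep → faterhokep, dodup → fadodup) add the prefix fa-.
The other patterns: stems ending in -l add lu- … -ori around the stem; stems ending in -n or -w add -ul.
So lefozep → falefozep.

falefozep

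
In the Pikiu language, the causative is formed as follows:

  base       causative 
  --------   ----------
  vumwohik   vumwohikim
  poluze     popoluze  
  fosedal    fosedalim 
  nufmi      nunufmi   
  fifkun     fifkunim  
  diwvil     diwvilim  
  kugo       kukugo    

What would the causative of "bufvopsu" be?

diwvil and nufmi both have last vowel 'i' yet inflect differently (diwvilim, nunufmi), so the last vowel is not what conditions the rule; whether the stem ends in a vowel or a consonant is.
"bufvopsu" ends in a vowel. The stems ending in a vowel (kugo → kukugo, poluze → popoluze, nufmi → nunufmi) repeat the first consonant+vowel as a prefix.
The other pattern: stems ending in a consonant add -im.
So bufvopsu → bubufvopsu.

bubufvopsu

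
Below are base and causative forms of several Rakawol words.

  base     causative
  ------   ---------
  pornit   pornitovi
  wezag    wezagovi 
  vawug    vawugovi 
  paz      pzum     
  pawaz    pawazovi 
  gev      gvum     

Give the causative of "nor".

nrum

"nor" has 1 vowel. The stems with 1 vowel (gev → gvum, paz → pzum) delete the last vowel and add -um.
So nor → nrum.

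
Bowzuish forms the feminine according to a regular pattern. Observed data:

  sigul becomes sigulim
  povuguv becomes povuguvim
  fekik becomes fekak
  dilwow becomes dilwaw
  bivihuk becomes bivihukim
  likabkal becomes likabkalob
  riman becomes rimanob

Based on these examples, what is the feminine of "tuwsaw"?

fekik and bivihuk both end in -k yet inflect differently (fekak, bivihukim), so the final letter is not what conditions the rule; the last vowel is.
"tuwsaw" has last vowel 'a'. The stems whose last vowel is 'a' (likabkal → likabkalob, riman → rimanob) add -ob.
The other patterns: stems whose last vowel is 'i' or 'o' change the last vowel to 'a'; stems whose last vowel is 'u' add -im.
So tuwsaw → tuwsawob.

tuwsawob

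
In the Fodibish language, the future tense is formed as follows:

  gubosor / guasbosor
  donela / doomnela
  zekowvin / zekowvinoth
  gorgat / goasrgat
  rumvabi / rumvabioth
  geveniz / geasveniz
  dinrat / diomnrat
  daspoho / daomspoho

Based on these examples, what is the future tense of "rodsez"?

"rodsez" begins with r-. The one such stem in the data (rumvabi → rumvabioth) adds -oth, so the same rule applies.
So rodsez → rodsezoth.

rodsezoth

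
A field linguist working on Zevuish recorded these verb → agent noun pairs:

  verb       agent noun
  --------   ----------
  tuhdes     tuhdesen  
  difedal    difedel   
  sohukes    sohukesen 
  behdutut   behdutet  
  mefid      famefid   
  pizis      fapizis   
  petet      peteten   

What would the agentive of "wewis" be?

sohukes and pizis both end in -s yet inflect differently (sohukesen, fapizis), so the final letter is not what conditions the rule; the last vowel is.
"wewis" has last vowel 'i'. The stems whose last vowel is 'i' (mefid → famefid, pizis → fapizis) add the prefix fa-.
The other patterns: stems whose last vowel is 'e' add -en; stems whose last vowel is 'a' or 'u' change the last vowel to 'e'.
So wewis → fawewis.

fawewis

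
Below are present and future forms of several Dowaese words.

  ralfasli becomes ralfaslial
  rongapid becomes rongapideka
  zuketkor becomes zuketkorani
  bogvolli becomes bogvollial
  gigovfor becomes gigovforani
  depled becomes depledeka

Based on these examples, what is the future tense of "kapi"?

kapial

ralfasli and rongapid both have last vowel 'i' yet inflect differently (ralfaslial, rongapideka), so the last vowel is not what conditions the rule; the final letter is.
"kapi" ends in -i. The stems ending in -i (ralfasli → ralfaslial, bogvolli → bogvollial) add -al.
So kapi → kapial.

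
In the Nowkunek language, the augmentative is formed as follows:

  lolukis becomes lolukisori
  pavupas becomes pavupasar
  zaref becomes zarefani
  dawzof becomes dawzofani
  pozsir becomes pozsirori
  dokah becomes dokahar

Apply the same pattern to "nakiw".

nakiwori

lolukis and pavupas both end in -s yet inflect differently (lolukisori, pavupasar), so the final letter is not what conditions the rule; the last vowel is.
"nakiw" has last vowel 'i'. The stems whose last vowel is 'i' (lolukis → lolukisori, pozsir → pozsirori) add -ori.
So nakiw → nakiwori.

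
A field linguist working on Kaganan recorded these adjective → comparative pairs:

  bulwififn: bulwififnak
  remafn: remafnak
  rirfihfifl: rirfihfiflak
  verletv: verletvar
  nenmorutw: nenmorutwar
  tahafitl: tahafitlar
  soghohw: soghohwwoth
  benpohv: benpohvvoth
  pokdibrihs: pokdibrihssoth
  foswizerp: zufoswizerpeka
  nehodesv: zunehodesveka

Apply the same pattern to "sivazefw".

sivazefwak

rirfihfifl and tahafitl both end in -l yet inflect differently (rirfihfiflak, tahafitlar), so the final letter is not what conditions the rule; the second-to-last letter is.
"sivazefw" has second-to-last letter 'f'. The stems whose second-to-last letter is 'f' (bulwififn → bulwififnak, remafn → remafnak, rirfihfifl → rirfihfiflak) add -ak.
The other patterns: stems whose second-to-last letter is 't' add -ar; stems whose second-to-last letter is 'h' double the final consonant and add -oth; stems whose second-to-last letter is 'r' or 's' add zu- … -eka around the stem.
So sivazefw → sivazefwak.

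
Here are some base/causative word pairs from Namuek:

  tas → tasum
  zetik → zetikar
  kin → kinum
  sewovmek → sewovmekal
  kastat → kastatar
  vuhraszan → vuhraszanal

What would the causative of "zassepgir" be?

zetik and sewovmek both end in -k yet inflect differently (zetikar, sewovmekal), so the final letter is not what conditions the rule; the number of vowels is.
"zassepgir" has 3 vowels. The stems with 3 vowels (sewovmek → sewovmekal, vuhraszan → vuhraszanal) add -al.
The other patterns: stems with 1 vowel add -um; stems with 2 vowels add -ar.
So zassepgir → zassepgiral.

zassepgiral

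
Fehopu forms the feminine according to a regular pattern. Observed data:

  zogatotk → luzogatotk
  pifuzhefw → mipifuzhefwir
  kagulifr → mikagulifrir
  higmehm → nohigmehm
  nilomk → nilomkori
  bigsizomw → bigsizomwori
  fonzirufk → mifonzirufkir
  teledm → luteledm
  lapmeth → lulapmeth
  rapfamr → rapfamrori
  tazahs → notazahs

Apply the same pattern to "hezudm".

bigsizomw and pifuzhefw both end in -w yet inflect differently (bigsizomwori, mipifuzhefwir), so the final letter is not what conditions the rule; the second-to-last letter is.
"hezudm" has second-to-last letter 'd'. The one such stem in the data (teledm → luteledm) adds the prefix lu-, so the same rule applies.
The other patterns: stems whose second-to-last letter is 'm' add -ori; stems whose second-to-last letter is 'h' add the prefix no-; stems whose second-to-last letter is 'f' add mi- … -ir around the stem.
So hezudm → luhezudm.

luhezudm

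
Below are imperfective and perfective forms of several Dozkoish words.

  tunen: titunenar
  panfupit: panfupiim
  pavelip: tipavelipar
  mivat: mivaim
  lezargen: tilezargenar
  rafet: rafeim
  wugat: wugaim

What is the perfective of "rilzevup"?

rafet and lezargen both have last vowel 'e' yet inflect differently (rafeim, tilezargenar), so the last vowel is not what conditions the rule; the final letter is.
"rilzevup" ends in -p. The one such stem in the data (pavelip → tipavelipar) adds ti- … -ar around the stem, so the same rule applies.
The other pattern: stems ending in -t drop the final letter and add -im.
So rilzevup → tirilzevupar.

tirilzevupar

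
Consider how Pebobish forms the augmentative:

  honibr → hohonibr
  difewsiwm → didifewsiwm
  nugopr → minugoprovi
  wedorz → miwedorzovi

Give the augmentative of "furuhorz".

mifuruhorzovi

honibr and nugopr both end in -r yet inflect differently (hohonibr, minugoprovi), so the final letter is not what conditions the rule; the second-to-last letter is.
"furuhorz" has second-to-last letter 'r'. The one such stem in the data (wedorz → miwedorzovi) adds mi- … -ovi around the stem, so the same rule applies.
So furuhorz → mifuruhorzovi.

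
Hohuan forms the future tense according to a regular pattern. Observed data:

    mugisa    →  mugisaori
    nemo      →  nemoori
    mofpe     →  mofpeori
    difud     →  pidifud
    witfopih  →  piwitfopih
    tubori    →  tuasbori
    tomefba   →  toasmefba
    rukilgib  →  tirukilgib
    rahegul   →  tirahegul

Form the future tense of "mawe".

mugisa and tomefba both end in -a yet inflect differently (mugisaori, toasmefba), so the final letter is not what conditions the rule; the first letter is.
"mawe" begins with m-. The stems beginning with m- (mugisa → mugisaori, mofpe → mofpeori) add -ori.
So mawe → maweori.

maweori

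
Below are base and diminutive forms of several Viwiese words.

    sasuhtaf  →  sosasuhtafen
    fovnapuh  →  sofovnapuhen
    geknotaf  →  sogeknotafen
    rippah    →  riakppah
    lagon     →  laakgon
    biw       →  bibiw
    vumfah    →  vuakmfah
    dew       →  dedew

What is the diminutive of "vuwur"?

vumfah and fovnapuh both end in -h yet inflect differently (vuakmfah, sofovnapuhen), so the final letter is not what conditions the rule; the number of vowels is.
"vuwur" has 2 vowels. The stems with 2 vowels (vumfah → vuakmfah, lagon → laakgon, rippah → riakppah) insert -ak- after the first vowel.
The other patterns: stems with 1 vowel repeat the first consonant+vowel as a prefix; stems with 3 vowels add so- … -en around the stem.
So vuwur → vuakwur.

vuakwur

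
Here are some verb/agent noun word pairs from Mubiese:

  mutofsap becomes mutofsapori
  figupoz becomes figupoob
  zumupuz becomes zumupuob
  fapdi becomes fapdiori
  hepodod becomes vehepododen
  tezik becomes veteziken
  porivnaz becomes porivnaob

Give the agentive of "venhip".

hepodod and figupoz both have last vowel 'o' yet inflect differently (vehepododen, figupoob), so the last vowel is not what conditions the rule; the final letter is.
"venhip" ends in -p. The one such stem in the data (mutofsap → mutofsapori) adds -ori, so the same rule applies.
So venhip → venhipori.

venhipori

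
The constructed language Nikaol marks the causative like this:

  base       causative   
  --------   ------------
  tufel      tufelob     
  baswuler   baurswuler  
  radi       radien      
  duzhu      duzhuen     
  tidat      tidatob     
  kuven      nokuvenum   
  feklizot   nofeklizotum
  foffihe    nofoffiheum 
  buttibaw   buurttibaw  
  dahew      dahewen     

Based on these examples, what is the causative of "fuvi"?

"fuvi" begins with f-. The stems beginning with f- (foffihe → nofoffiheum, feklizot → nofeklizotum) add no- … -um around the stem.
The other patterns: stems beginning with b- insert -ur- after the first vowel; stems beginning with d- or r- add -en; stems beginning with t- add -ob.
So fuvi → nofuvium.

nofuvium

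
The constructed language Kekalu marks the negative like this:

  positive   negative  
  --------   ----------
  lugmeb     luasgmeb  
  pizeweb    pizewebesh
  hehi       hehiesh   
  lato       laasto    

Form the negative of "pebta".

pebtaesh

lugmeb and pizeweb both end in -b yet inflect differently (luasgmeb, pizewebesh), so the final letter is not what conditions the rule; the first letter is.
"pebta" begins with p-. The one such stem in the data (pizeweb → pizewebesh) adds -esh, so the same rule applies.
The other pattern: stems beginning with l- insert -as- after the first vowel.
So pebta → pebtaesh.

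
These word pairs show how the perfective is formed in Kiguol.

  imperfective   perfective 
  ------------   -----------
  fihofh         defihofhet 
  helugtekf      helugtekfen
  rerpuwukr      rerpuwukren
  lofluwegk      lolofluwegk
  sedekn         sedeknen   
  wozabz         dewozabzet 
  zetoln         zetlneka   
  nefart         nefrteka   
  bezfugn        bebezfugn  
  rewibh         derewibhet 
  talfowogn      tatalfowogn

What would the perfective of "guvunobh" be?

sedekn and zetoln both end in -n yet inflect differently (sedeknen, zetlneka), so the final letter is not what conditions the rule; the second-to-last letter is.
"guvunobh" has second-to-last letter 'b'. The stems whose second-to-last letter is 'b' (rewibh → derewibhet, wozabz → dewozabzet) add de- … -et around the stem.
The other patterns: stems whose second-to-last letter is 'k' add -en; stems whose second-to-last letter is 'l' or 'r' delete the last vowel and add -eka; stems whose second-to-last letter is 'g' repeat the first consonant+vowel as a prefix.
So guvunobh → deguvunobhet.

deguvunobhet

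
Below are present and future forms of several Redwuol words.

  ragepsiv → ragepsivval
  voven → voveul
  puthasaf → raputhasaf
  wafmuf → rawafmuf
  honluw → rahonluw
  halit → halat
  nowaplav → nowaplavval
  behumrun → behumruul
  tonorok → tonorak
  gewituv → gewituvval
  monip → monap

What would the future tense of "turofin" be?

"turofin" ends in -n. The stems ending in -n (voven → voveul, behumrun → behumruul) drop the final letter and add -ul.
The other patterns: stems ending in -f or -w add the prefix ra-; stems ending in -v double the final consonant and add -al; stems ending in -k, -p or -t change the last vowel to 'a'.
So turofin → turofiul.

turofiul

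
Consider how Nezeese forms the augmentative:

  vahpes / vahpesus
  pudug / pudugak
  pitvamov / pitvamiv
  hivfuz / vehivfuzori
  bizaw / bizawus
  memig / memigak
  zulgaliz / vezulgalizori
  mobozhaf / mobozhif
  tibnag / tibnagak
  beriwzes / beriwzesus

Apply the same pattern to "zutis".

zutisus

"zutis" ends in -s. The stems ending in -s (vahpes → vahpesus, beriwzes → beriwzesus) add -us.
The other patterns: stems ending in -z add ve- … -ori around the stem; stems ending in -g add -ak; stems ending in -f or -v change the last vowel to 'i'.
So zutis → zutisus.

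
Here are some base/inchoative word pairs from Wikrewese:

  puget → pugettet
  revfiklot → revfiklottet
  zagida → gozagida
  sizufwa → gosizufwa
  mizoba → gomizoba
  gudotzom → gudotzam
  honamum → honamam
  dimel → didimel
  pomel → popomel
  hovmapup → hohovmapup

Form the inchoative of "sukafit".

sukafittet

revfiklot and gudotzom both have last vowel 'o' yet inflect differently (revfiklottet, gudotzam), so the last vowel is not what conditions the rule; the final letter is.
"sukafit" ends in -t. The stems ending in -t (puget → pugettet, revfiklot → revfiklottet) double the final consonant and add -et.
So sukafit → sukafittet.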